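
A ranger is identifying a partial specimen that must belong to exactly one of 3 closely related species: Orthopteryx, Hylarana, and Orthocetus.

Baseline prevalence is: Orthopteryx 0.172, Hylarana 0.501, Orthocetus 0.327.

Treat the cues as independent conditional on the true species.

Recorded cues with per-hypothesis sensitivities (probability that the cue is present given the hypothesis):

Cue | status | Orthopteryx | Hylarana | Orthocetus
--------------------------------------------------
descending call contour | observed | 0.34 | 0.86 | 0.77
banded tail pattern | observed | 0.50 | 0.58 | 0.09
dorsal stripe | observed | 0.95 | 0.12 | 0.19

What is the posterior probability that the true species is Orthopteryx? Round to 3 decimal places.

By Bayes' rule with conditional independence, the unnormalized weight for each hypothesis is prior × ∏ likelihoods:
  Orthopteryx: 0.172 × 0.34 × 0.50 × 0.95 = 0.027778
  Hylarana: 0.501 × 0.86 × 0.58 × 0.12 = 0.029988
  Orthocetus: 0.327 × 0.77 × 0.09 × 0.19 = 0.0043056
Normalizing constant Z = 0.027778 + 0.029988 + 0.0043056 = 0.062071.
P(Orthopteryx | evidence) = 0.027778 / 0.062071 ≈ 0.448.

0.448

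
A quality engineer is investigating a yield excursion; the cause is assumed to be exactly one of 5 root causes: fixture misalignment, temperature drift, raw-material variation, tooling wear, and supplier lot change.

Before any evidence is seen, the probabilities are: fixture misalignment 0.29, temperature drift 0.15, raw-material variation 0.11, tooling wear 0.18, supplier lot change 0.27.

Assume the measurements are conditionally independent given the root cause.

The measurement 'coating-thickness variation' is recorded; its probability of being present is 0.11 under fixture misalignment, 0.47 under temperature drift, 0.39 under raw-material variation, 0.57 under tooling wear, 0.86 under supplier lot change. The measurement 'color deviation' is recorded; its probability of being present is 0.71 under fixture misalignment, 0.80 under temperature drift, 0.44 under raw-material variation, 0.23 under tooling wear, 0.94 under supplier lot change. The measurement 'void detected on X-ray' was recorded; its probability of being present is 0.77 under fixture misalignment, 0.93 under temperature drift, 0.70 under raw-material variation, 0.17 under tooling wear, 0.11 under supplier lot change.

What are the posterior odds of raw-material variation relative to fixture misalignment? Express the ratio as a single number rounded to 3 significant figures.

The normalizing constant cancels in an odds ratio, so compute prior × likelihood for the two hypotheses only:
  raw-material variation: 0.11 × 0.39 × 0.44 × 0.70 = 0.013213
  fixture misalignment: 0.29 × 0.11 × 0.71 × 0.77 = 0.01744
Odds(raw-material variation : fixture misalignment) = 0.013213 / 0.01744 ≈ 0.758.

0.758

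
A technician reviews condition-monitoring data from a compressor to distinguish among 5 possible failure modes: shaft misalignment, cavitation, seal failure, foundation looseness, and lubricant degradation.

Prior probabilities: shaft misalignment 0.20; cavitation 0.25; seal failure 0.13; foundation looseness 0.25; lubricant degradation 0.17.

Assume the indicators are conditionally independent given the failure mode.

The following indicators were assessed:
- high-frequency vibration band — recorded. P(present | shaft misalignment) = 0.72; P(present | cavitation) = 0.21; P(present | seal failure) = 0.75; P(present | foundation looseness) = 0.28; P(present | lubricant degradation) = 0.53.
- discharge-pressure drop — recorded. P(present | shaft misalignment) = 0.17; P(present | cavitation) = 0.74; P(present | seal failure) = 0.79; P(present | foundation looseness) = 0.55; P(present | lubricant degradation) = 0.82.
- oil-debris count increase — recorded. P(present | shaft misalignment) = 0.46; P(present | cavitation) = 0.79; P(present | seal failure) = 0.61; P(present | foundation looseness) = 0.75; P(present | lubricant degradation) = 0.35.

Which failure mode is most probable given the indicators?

seal failure

For each hypothesis, the unnormalized posterior weight is prior × product of the indicator likelihoods:
  shaft misalignment: 0.20 × 0.72 × 0.17 × 0.46 = 0.011261
  cavitation: 0.25 × 0.21 × 0.74 × 0.79 = 0.030691
  seal failure: 0.13 × 0.75 × 0.79 × 0.61 = 0.046985
  foundation looseness: 0.25 × 0.28 × 0.55 × 0.75 = 0.028875
  lubricant degradation: 0.17 × 0.53 × 0.82 × 0.35 = 0.025859
Marginal likelihood of the evidence = 0.14367.
P(shaft misalignment | evidence) ≈ 0.011261 / 0.14367 ≈ 0.078
P(cavitation | evidence) ≈ 0.030691 / 0.14367 ≈ 0.214
P(seal failure | evidence) ≈ 0.046985 / 0.14367 ≈ 0.327
P(foundation looseness | evidence) ≈ 0.028875 / 0.14367 ≈ 0.201
P(lubricant degradation | evidence) ≈ 0.025859 / 0.14367 ≈ 0.180
The largest is 0.327, so seal failure is most probable.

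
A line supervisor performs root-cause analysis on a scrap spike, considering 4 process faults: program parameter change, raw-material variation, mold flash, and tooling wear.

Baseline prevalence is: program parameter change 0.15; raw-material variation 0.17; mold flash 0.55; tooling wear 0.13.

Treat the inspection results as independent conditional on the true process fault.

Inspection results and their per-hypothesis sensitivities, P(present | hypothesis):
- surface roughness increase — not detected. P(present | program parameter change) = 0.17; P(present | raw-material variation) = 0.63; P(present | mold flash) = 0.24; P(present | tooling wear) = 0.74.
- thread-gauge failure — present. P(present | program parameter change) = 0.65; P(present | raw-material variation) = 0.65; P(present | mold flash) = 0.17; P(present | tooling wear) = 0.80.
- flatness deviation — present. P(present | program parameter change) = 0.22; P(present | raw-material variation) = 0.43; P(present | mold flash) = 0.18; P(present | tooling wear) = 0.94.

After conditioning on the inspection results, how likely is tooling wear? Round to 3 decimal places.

0.345

Multiply each prior by the joint likelihood of the inspection result pattern (using 1 − P(present | H) for each absent inspection result):
  program parameter change: 0.15 × (1 − 0.17) × 0.65 × 0.22 = 0.017803
  raw-material variation: 0.17 × (1 − 0.63) × 0.65 × 0.43 = 0.017581
  mold flash: 0.55 × (1 − 0.24) × 0.17 × 0.18 = 0.012791
  tooling wear: 0.13 × (1 − 0.74) × 0.80 × 0.94 = 0.025418
The unnormalized weights sum to 0.073592.
P(tooling wear | evidence) = 0.025418 / 0.073592 ≈ 0.345.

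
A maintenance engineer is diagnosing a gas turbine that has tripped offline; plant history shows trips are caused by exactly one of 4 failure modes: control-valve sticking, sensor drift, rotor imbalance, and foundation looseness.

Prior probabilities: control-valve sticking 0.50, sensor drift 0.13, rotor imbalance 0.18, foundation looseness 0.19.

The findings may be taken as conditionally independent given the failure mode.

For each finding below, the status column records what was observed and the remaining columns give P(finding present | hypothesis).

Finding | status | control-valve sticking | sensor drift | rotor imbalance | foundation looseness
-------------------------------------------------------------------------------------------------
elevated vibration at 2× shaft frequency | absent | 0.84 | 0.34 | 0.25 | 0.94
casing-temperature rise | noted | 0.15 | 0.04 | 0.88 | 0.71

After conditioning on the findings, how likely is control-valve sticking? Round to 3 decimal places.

0.084

Multiply each prior by the joint likelihood of the evidence pattern (using 1 − P(present | H) for each absent finding):
  control-valve sticking: 0.50 × (1 − 0.84) × 0.15 = 0.012
  sensor drift: 0.13 × (1 − 0.34) × 0.04 = 0.003432
  rotor imbalance: 0.18 × (1 − 0.25) × 0.88 = 0.1188
  foundation looseness: 0.19 × (1 − 0.94) × 0.71 = 0.008094
Marginal likelihood of the evidence = 0.14233.
P(control-valve sticking | evidence) = 0.012 / 0.14233 ≈ 0.084.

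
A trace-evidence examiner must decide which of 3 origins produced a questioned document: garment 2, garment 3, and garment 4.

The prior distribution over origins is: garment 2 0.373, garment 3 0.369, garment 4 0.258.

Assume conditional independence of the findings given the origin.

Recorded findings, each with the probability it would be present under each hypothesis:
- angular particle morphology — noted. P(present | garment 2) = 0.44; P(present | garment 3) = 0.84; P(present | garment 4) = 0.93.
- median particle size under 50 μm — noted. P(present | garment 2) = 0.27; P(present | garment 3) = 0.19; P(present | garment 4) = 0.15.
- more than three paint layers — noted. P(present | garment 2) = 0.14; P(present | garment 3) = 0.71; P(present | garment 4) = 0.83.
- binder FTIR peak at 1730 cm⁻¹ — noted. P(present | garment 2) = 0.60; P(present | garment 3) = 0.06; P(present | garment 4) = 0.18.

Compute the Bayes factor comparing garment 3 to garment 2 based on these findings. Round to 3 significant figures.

0.681

Take the product of per-finding likelihoods under each hypothesis, then divide.
  garment 3: 0.84 × 0.19 × 0.71 × 0.06 = 0.006799
  garment 2: 0.44 × 0.27 × 0.14 × 0.60 = 0.0099792
Bayes factor = 0.006799 / 0.0099792 ≈ 0.681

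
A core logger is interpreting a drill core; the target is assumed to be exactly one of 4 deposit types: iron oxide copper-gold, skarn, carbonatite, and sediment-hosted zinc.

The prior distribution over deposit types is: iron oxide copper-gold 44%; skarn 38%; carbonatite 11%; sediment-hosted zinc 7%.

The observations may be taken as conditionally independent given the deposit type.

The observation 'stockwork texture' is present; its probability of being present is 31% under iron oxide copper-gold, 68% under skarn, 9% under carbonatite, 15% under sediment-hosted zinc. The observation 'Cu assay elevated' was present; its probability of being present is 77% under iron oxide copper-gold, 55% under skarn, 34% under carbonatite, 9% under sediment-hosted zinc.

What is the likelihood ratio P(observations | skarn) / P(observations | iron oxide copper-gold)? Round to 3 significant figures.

Take the product of per-observation likelihoods under each hypothesis, then divide.
  skarn: 0.68 × 0.55 = 0.374
  iron oxide copper-gold: 0.31 × 0.77 = 0.2387
Bayes factor = 0.374 / 0.2387 ≈ 1.57

1.57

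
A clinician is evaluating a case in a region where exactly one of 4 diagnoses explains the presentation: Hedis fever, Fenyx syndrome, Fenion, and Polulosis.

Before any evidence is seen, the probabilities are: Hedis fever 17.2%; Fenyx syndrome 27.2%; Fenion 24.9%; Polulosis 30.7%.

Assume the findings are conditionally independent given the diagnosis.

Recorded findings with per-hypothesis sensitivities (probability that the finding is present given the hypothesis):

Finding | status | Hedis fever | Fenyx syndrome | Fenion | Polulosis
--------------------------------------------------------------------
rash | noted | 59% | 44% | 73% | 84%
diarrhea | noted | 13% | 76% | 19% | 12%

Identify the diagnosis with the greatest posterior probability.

Fenyx syndrome

By Bayes' rule with conditional independence, the unnormalized weight for each hypothesis is prior × ∏ likelihoods:
  Hedis fever: 0.172 × 0.59 × 0.13 = 0.013192
  Fenyx syndrome: 0.272 × 0.44 × 0.76 = 0.090957
  Fenion: 0.249 × 0.73 × 0.19 = 0.034536
  Polulosis: 0.307 × 0.84 × 0.12 = 0.030946
Normalizing constant Z = 0.013192 + 0.090957 + 0.034536 + 0.030946 = 0.16963.
P(Hedis fever | evidence) ≈ 0.013192 / 0.16963 ≈ 0.078
P(Fenyx syndrome | evidence) ≈ 0.090957 / 0.16963 ≈ 0.536
P(Fenion | evidence) ≈ 0.034536 / 0.16963 ≈ 0.204
P(Polulosis | evidence) ≈ 0.030946 / 0.16963 ≈ 0.182
The largest is 0.536, so Fenyx syndrome is most probable.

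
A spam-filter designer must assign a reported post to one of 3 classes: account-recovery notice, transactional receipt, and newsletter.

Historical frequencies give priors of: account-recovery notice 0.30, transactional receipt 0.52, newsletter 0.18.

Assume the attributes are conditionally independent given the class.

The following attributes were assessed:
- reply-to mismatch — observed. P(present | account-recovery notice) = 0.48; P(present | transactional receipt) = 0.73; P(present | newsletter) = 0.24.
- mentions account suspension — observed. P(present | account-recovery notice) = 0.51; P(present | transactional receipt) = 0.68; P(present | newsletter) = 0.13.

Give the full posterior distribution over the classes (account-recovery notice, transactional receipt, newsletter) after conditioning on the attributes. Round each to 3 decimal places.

Multiply each prior by the joint likelihood of the attribute pattern:
  account-recovery notice: 0.30 × 0.48 × 0.51 = 0.07344
  transactional receipt: 0.52 × 0.73 × 0.68 = 0.25813
  newsletter: 0.18 × 0.24 × 0.13 = 0.005616
Normalizing constant Z = 0.07344 + 0.25813 + 0.005616 = 0.33718.
P(account-recovery notice | evidence) = 0.07344 / 0.33718 ≈ 0.218
P(transactional receipt | evidence) = 0.25813 / 0.33718 ≈ 0.766
P(newsletter | evidence) = 0.005616 / 0.33718 ≈ 0.017

0.218, 0.766, 0.017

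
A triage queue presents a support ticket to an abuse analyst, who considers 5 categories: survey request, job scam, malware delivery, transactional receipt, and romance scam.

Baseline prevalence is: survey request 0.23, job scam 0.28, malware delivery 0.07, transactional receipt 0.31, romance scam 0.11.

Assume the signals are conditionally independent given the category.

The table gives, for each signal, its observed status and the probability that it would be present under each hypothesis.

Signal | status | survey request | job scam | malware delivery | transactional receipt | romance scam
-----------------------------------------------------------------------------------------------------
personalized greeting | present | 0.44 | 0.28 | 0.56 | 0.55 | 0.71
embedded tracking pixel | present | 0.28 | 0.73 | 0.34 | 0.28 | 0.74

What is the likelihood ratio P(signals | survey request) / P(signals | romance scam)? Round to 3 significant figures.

The Bayes factor is the ratio of the joint likelihoods of the signal pattern under the two hypotheses.
  survey request: 0.44 × 0.28 = 0.1232
  romance scam: 0.71 × 0.74 = 0.5254
Bayes factor = 0.1232 / 0.5254 ≈ 0.234

0.234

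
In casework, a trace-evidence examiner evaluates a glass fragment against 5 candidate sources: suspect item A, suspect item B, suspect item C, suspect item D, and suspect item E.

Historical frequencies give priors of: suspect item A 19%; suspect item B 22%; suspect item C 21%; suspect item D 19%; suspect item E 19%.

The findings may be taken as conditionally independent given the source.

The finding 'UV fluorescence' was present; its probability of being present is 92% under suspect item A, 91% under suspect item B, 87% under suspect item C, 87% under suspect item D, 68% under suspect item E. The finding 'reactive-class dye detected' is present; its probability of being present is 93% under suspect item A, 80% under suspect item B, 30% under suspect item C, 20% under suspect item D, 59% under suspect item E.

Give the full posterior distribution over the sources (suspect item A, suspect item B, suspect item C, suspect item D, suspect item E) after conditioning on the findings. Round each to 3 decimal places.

For each hypothesis, the unnormalized posterior weight is prior × product of the finding likelihoods:
  suspect item A: 0.19 × 0.92 × 0.93 = 0.16256
  suspect item B: 0.22 × 0.91 × 0.80 = 0.16016
  suspect item C: 0.21 × 0.87 × 0.30 = 0.05481
  suspect item D: 0.19 × 0.87 × 0.20 = 0.03306
  suspect item E: 0.19 × 0.68 × 0.59 = 0.076228
The unnormalized weights sum to 0.48682.
P(suspect item A | evidence) = 0.16256 / 0.48682 ≈ 0.334
P(suspect item B | evidence) = 0.16016 / 0.48682 ≈ 0.329
P(suspect item C | evidence) = 0.05481 / 0.48682 ≈ 0.113
P(suspect item D | evidence) = 0.03306 / 0.48682 ≈ 0.068
P(suspect item E | evidence) = 0.076228 / 0.48682 ≈ 0.157

0.334, 0.329, 0.113, 0.068, 0.157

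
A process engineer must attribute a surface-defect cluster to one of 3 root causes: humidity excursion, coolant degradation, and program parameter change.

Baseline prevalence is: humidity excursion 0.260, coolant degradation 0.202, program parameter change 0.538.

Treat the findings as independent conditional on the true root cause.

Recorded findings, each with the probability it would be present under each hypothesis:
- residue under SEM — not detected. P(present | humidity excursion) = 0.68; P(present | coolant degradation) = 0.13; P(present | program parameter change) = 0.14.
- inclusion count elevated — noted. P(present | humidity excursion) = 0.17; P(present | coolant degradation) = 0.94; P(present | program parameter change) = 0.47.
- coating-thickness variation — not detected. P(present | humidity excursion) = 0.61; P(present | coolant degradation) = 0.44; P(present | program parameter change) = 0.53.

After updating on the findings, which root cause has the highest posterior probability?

program parameter change

By Bayes' rule with conditional independence, the unnormalized weight for each hypothesis is prior × ∏ likelihoods (using 1 − P(present | H) for each absent finding):
  humidity excursion: 0.260 × (1 − 0.68) × 0.17 × (1 − 0.61) = 0.0055162
  coolant degradation: 0.202 × (1 − 0.13) × 0.94 × (1 − 0.44) = 0.09251
  program parameter change: 0.538 × (1 − 0.14) × 0.47 × (1 − 0.53) = 0.10221
Marginal likelihood of the evidence = 0.20023.
P(humidity excursion | evidence) ≈ 0.0055162 / 0.20023 ≈ 0.028
P(coolant degradation | evidence) ≈ 0.09251 / 0.20023 ≈ 0.462
P(program parameter change | evidence) ≈ 0.10221 / 0.20023 ≈ 0.510
The largest is 0.510, so program parameter change is most probable.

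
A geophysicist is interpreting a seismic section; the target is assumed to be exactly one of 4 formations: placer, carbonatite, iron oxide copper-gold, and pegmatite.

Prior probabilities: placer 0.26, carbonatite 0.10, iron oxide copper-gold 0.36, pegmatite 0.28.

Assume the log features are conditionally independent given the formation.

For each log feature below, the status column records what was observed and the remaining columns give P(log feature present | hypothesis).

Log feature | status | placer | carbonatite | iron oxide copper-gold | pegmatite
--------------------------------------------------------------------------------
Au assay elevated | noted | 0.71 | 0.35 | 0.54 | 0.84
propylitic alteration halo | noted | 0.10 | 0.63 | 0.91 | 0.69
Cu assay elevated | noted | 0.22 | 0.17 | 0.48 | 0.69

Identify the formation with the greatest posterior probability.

pegmatite

Multiply each prior by the joint likelihood of the log feature pattern:
  placer: 0.26 × 0.71 × 0.10 × 0.22 = 0.0040612
  carbonatite: 0.10 × 0.35 × 0.63 × 0.17 = 0.0037485
  iron oxide copper-gold: 0.36 × 0.54 × 0.91 × 0.48 = 0.084914
  pegmatite: 0.28 × 0.84 × 0.69 × 0.69 = 0.11198
Normalizing constant Z = 0.0040612 + 0.0037485 + 0.084914 + 0.11198 = 0.2047.
P(placer | evidence) ≈ 0.0040612 / 0.2047 ≈ 0.020
P(carbonatite | evidence) ≈ 0.0037485 / 0.2047 ≈ 0.018
P(iron oxide copper-gold | evidence) ≈ 0.084914 / 0.2047 ≈ 0.415
P(pegmatite | evidence) ≈ 0.11198 / 0.2047 ≈ 0.547
The largest is 0.547, so pegmatite is most probable.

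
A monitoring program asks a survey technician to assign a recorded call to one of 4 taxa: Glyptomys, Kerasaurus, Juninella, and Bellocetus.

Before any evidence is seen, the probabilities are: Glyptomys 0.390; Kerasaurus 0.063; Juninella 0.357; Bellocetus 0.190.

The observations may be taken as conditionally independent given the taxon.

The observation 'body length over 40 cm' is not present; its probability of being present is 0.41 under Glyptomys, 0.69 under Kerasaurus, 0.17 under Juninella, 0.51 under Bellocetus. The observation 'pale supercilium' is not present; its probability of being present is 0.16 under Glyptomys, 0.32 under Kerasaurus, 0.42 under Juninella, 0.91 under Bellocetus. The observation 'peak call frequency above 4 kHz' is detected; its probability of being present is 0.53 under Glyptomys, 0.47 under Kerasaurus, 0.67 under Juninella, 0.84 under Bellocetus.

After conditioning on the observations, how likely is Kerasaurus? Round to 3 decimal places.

By Bayes' rule with conditional independence, the unnormalized weight for each hypothesis is prior × ∏ likelihoods (using 1 − P(present | H) for each absent observation):
  Glyptomys: 0.390 × (1 − 0.41) × (1 − 0.16) × 0.53 = 0.10244
  Kerasaurus: 0.063 × (1 − 0.69) × (1 − 0.32) × 0.47 = 0.0062418
  Juninella: 0.357 × (1 − 0.17) × (1 − 0.42) × 0.67 = 0.11515
  Bellocetus: 0.190 × (1 − 0.51) × (1 − 0.91) × 0.84 = 0.0070384
The unnormalized weights sum to 0.23087.
P(Kerasaurus | evidence) = 0.0062418 / 0.23087 ≈ 0.027.

0.027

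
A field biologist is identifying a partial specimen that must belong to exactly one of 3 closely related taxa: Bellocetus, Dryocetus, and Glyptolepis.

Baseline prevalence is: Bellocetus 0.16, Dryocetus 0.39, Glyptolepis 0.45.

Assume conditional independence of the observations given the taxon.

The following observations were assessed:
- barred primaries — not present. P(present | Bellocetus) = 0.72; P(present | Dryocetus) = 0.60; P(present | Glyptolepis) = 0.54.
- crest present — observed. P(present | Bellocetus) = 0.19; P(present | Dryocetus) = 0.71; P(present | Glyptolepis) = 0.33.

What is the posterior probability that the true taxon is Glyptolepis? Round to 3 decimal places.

By Bayes' rule with conditional independence, the unnormalized weight for each hypothesis is prior × ∏ likelihoods (using 1 − P(present | H) for each absent observation):
  Bellocetus: 0.16 × (1 − 0.72) × 0.19 = 0.008512
  Dryocetus: 0.39 × (1 − 0.60) × 0.71 = 0.11076
  Glyptolepis: 0.45 × (1 − 0.54) × 0.33 = 0.06831
Marginal likelihood of the evidence = 0.18758.
P(Glyptolepis | evidence) = 0.06831 / 0.18758 ≈ 0.364.

0.364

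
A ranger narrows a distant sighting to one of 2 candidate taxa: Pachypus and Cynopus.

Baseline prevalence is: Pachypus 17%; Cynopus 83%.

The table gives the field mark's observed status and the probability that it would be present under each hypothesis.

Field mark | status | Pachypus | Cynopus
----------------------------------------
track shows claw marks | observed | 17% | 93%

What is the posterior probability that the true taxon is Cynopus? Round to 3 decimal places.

By Bayes' rule, the unnormalized weight for each hypothesis is prior × likelihood:
  Pachypus: 0.17 × 0.17 = 0.0289
  Cynopus: 0.83 × 0.93 = 0.7719
Marginal likelihood of the evidence = 0.8008.
P(Cynopus | evidence) = 0.7719 / 0.8008 ≈ 0.964.

0.964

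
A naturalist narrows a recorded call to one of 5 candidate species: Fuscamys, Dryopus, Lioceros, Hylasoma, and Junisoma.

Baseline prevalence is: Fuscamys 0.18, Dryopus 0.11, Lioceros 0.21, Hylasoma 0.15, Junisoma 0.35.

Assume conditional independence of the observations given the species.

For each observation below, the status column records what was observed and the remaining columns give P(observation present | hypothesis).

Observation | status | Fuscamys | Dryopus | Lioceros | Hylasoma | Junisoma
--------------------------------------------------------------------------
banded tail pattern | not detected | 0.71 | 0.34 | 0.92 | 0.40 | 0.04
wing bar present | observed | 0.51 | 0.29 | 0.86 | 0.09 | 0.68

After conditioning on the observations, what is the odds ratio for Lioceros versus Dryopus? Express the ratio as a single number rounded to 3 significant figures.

The normalizing constant cancels in an odds ratio, so compute prior × likelihood for the two hypotheses only (using 1 − P(present | H) for each absent observation):
  Lioceros: 0.21 × (1 − 0.92) × 0.86 = 0.014448
  Dryopus: 0.11 × (1 − 0.34) × 0.29 = 0.021054
Posterior odds = 0.014448 / 0.021054 ≈ 0.686.

0.686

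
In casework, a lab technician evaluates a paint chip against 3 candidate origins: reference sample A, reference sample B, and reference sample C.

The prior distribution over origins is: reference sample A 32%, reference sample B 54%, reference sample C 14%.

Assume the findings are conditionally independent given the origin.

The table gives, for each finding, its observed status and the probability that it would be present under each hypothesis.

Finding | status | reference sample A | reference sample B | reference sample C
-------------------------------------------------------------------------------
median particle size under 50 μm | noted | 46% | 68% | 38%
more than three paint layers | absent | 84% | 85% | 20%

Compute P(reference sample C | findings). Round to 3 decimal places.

0.351

For each hypothesis, the unnormalized posterior weight is prior × product of the finding likelihoods (using 1 − P(present | H) for each absent finding):
  reference sample A: 0.32 × 0.46 × (1 − 0.84) = 0.023552
  reference sample B: 0.54 × 0.68 × (1 − 0.85) = 0.05508
  reference sample C: 0.14 × 0.38 × (1 − 0.20) = 0.04256
The unnormalized weights sum to 0.12119.
P(reference sample C | evidence) = 0.04256 / 0.12119 ≈ 0.351.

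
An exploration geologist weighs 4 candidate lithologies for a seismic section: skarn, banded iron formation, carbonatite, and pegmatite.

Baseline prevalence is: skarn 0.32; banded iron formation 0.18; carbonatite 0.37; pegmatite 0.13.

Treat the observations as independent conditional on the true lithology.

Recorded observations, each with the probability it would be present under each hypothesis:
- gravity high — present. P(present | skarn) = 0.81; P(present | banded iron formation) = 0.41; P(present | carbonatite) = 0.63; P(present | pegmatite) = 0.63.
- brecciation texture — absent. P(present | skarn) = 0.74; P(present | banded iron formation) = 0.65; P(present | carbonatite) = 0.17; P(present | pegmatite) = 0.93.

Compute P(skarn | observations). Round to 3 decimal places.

0.230

By Bayes' rule with conditional independence, the unnormalized weight for each hypothesis is prior × ∏ likelihoods (using 1 − P(present | H) for each absent observation):
  skarn: 0.32 × 0.81 × (1 − 0.74) = 0.067392
  banded iron formation: 0.18 × 0.41 × (1 − 0.65) = 0.02583
  carbonatite: 0.37 × 0.63 × (1 − 0.17) = 0.19347
  pegmatite: 0.13 × 0.63 × (1 − 0.93) = 0.005733
The unnormalized weights sum to 0.29243.
P(skarn | evidence) = 0.067392 / 0.29243 ≈ 0.230.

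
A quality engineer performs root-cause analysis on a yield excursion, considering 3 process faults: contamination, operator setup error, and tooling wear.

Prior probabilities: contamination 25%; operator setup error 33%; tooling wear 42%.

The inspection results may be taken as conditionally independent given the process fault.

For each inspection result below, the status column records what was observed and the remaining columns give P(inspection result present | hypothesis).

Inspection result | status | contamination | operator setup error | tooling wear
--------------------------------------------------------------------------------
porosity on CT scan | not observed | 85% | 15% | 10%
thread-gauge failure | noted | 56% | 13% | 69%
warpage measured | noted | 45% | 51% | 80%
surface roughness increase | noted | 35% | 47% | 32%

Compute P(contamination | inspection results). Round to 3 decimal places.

0.042

By Bayes' rule with conditional independence, the unnormalized weight for each hypothesis is prior × ∏ likelihoods (using 1 − P(present | H) for each absent inspection result):
  contamination: 0.25 × (1 − 0.85) × 0.56 × 0.45 × 0.35 = 0.0033075
  operator setup error: 0.33 × (1 − 0.15) × 0.13 × 0.51 × 0.47 = 0.0087407
  tooling wear: 0.42 × (1 − 0.10) × 0.69 × 0.80 × 0.32 = 0.06677
Normalizing constant Z = 0.0033075 + 0.0087407 + 0.06677 = 0.078818.
P(contamination | evidence) = 0.0033075 / 0.078818 ≈ 0.042.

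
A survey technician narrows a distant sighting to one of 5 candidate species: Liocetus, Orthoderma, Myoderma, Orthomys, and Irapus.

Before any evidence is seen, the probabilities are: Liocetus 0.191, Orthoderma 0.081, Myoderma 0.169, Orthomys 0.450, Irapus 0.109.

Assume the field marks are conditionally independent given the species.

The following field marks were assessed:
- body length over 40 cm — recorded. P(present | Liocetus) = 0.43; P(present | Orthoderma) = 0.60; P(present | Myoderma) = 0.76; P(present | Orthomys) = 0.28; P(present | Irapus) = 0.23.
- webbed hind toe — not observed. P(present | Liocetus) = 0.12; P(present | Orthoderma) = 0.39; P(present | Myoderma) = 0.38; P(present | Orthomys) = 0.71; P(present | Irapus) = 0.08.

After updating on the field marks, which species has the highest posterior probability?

Myoderma

By Bayes' rule with conditional independence, the unnormalized weight for each hypothesis is prior × ∏ likelihoods (using 1 − P(present | H) for each absent field mark):
  Liocetus: 0.191 × 0.43 × (1 − 0.12) = 0.072274
  Orthoderma: 0.081 × 0.60 × (1 − 0.39) = 0.029646
  Myoderma: 0.169 × 0.76 × (1 − 0.38) = 0.079633
  Orthomys: 0.450 × 0.28 × (1 − 0.71) = 0.03654
  Irapus: 0.109 × 0.23 × (1 − 0.08) = 0.023064
Normalizing constant Z = 0.072274 + 0.029646 + 0.079633 + 0.03654 + 0.023064 = 0.24116.
P(Liocetus | evidence) ≈ 0.072274 / 0.24116 ≈ 0.300
P(Orthoderma | evidence) ≈ 0.029646 / 0.24116 ≈ 0.123
P(Myoderma | evidence) ≈ 0.079633 / 0.24116 ≈ 0.330
P(Orthomys | evidence) ≈ 0.03654 / 0.24116 ≈ 0.152
P(Irapus | evidence) ≈ 0.023064 / 0.24116 ≈ 0.096
The largest is 0.330, so Myoderma is most probable.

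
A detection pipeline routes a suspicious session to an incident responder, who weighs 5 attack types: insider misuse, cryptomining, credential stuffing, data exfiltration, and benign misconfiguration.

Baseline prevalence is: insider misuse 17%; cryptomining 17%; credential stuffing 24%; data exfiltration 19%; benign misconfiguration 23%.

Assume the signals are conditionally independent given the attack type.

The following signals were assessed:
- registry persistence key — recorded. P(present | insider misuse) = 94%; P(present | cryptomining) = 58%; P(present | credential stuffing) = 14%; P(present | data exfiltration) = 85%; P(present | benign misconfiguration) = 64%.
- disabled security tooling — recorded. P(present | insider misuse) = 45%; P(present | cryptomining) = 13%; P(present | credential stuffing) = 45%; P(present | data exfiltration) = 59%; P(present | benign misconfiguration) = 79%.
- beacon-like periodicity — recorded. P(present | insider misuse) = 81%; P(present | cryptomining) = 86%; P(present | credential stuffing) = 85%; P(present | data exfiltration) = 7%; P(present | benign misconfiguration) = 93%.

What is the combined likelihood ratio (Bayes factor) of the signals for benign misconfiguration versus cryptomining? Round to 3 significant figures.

The Bayes factor is the ratio of the joint likelihoods of the signal pattern under the two hypotheses.
  benign misconfiguration: 0.64 × 0.79 × 0.93 = 0.47021
  cryptomining: 0.58 × 0.13 × 0.86 = 0.064844
Bayes factor = 0.47021 / 0.064844 ≈ 7.25

7.25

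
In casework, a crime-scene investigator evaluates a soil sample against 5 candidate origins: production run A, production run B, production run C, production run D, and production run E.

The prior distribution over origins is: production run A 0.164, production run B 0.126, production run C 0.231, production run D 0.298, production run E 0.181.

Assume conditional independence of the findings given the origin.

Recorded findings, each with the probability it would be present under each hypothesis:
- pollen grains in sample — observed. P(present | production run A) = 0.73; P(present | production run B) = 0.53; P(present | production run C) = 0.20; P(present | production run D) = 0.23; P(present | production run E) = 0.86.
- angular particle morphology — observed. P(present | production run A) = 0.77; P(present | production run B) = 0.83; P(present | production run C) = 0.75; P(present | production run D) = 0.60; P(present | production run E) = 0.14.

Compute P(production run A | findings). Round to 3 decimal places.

0.376

For each hypothesis, the unnormalized posterior weight is prior × product of the finding likelihoods:
  production run A: 0.164 × 0.73 × 0.77 = 0.092184
  production run B: 0.126 × 0.53 × 0.83 = 0.055427
  production run C: 0.231 × 0.20 × 0.75 = 0.03465
  production run D: 0.298 × 0.23 × 0.60 = 0.041124
  production run E: 0.181 × 0.86 × 0.14 = 0.021792
Normalizing constant Z = 0.092184 + 0.055427 + 0.03465 + 0.041124 + 0.021792 = 0.24518.
P(production run A | evidence) = 0.092184 / 0.24518 ≈ 0.376.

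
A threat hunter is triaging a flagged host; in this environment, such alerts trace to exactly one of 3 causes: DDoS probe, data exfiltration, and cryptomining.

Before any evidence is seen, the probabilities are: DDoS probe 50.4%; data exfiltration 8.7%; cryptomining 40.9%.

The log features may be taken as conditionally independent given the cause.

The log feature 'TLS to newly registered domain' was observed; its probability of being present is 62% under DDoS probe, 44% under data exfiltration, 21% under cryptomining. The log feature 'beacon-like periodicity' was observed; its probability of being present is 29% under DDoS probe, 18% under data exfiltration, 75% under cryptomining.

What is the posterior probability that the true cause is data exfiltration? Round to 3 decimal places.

0.043

For each hypothesis, the unnormalized posterior weight is prior × product of the log feature likelihoods:
  DDoS probe: 0.504 × 0.62 × 0.29 = 0.090619
  data exfiltration: 0.087 × 0.44 × 0.18 = 0.0068904
  cryptomining: 0.409 × 0.21 × 0.75 = 0.064417
Marginal likelihood of the evidence = 0.16193.
P(data exfiltration | evidence) = 0.0068904 / 0.16193 ≈ 0.043.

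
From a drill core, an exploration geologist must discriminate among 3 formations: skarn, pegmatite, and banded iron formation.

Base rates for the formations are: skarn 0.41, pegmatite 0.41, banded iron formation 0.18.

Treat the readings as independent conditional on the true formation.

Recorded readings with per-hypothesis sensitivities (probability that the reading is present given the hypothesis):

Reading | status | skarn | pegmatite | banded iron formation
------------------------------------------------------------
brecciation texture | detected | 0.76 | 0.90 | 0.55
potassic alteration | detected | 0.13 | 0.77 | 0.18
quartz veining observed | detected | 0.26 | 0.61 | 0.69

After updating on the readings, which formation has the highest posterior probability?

Multiply each prior by the joint likelihood of the reading pattern:
  skarn: 0.41 × 0.76 × 0.13 × 0.26 = 0.010532
  pegmatite: 0.41 × 0.90 × 0.77 × 0.61 = 0.17332
  banded iron formation: 0.18 × 0.55 × 0.18 × 0.69 = 0.012296
Marginal likelihood of the evidence = 0.19615.
P(skarn | evidence) ≈ 0.010532 / 0.19615 ≈ 0.054
P(pegmatite | evidence) ≈ 0.17332 / 0.19615 ≈ 0.884
P(banded iron formation | evidence) ≈ 0.012296 / 0.19615 ≈ 0.063
The largest is 0.884, so pegmatite is most probable.

pegmatite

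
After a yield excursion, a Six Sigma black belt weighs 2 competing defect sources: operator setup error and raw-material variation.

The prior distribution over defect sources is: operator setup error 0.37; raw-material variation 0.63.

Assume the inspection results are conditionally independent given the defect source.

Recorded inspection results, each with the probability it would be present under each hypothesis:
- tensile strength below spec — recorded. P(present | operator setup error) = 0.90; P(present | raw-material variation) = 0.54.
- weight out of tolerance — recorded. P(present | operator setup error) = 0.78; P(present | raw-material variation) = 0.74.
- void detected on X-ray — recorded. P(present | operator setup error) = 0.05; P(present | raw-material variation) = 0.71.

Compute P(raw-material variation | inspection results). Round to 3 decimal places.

0.932

Multiply each prior by the joint likelihood of the inspection result pattern:
  operator setup error: 0.37 × 0.90 × 0.78 × 0.05 = 0.012987
  raw-material variation: 0.63 × 0.54 × 0.74 × 0.71 = 0.17874
The unnormalized weights sum to 0.19173.
P(raw-material variation | evidence) = 0.17874 / 0.19173 ≈ 0.932.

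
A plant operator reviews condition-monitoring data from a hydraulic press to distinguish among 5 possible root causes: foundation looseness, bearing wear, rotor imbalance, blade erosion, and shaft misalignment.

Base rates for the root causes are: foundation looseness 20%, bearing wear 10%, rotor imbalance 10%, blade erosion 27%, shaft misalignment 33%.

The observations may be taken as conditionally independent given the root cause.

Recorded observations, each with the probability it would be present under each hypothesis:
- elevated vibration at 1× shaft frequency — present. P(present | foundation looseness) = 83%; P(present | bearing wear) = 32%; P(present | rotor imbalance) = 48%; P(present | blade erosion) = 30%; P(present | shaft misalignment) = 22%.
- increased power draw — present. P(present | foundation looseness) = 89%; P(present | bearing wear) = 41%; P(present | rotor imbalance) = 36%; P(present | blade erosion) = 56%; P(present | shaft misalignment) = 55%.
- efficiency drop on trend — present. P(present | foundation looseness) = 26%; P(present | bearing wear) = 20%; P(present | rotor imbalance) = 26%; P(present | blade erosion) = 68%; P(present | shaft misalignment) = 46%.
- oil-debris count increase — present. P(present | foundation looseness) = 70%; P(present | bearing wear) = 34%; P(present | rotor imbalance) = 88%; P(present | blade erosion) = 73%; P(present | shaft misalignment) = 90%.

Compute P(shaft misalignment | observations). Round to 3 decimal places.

Multiply each prior by the joint likelihood of the evidence pattern:
  foundation looseness: 0.20 × 0.83 × 0.89 × 0.26 × 0.70 = 0.026889
  bearing wear: 0.10 × 0.32 × 0.41 × 0.20 × 0.34 = 0.00089216
  rotor imbalance: 0.10 × 0.48 × 0.36 × 0.26 × 0.88 = 0.0039537
  blade erosion: 0.27 × 0.30 × 0.56 × 0.68 × 0.73 = 0.022517
  shaft misalignment: 0.33 × 0.22 × 0.55 × 0.46 × 0.90 = 0.016531
Normalizing constant Z = 0.026889 + 0.00089216 + 0.0039537 + 0.022517 + 0.016531 = 0.070782.
P(shaft misalignment | evidence) = 0.016531 / 0.070782 ≈ 0.234.

0.234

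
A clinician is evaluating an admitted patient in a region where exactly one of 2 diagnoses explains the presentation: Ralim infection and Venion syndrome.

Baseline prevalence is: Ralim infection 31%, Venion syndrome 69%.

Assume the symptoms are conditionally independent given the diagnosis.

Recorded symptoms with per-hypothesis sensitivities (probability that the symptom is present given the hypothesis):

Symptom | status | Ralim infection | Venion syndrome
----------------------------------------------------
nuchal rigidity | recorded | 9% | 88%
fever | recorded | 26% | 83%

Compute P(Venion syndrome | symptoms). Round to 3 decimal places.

By Bayes' rule with conditional independence, the unnormalized weight for each hypothesis is prior × ∏ likelihoods:
  Ralim infection: 0.31 × 0.09 × 0.26 = 0.007254
  Venion syndrome: 0.69 × 0.88 × 0.83 = 0.50398
The unnormalized weights sum to 0.51123.
P(Venion syndrome | evidence) = 0.50398 / 0.51123 ≈ 0.986.

0.986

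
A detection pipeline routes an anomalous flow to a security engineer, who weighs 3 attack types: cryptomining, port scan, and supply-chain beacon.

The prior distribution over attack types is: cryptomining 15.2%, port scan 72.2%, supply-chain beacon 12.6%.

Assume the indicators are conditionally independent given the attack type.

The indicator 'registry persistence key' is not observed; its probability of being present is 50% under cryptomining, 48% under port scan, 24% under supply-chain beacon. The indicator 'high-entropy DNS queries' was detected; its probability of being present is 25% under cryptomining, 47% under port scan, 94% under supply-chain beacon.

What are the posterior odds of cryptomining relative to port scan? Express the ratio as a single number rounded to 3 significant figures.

Posterior odds equal prior odds times the likelihood ratio; only the two competing hypotheses matter (using 1 − P(present | H) for each absent indicator).
  cryptomining: 0.152 × (1 − 0.50) × 0.25 = 0.019
  port scan: 0.722 × (1 − 0.48) × 0.47 = 0.17646
Odds(cryptomining : port scan) = 0.019 / 0.17646 ≈ 0.108.

0.108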